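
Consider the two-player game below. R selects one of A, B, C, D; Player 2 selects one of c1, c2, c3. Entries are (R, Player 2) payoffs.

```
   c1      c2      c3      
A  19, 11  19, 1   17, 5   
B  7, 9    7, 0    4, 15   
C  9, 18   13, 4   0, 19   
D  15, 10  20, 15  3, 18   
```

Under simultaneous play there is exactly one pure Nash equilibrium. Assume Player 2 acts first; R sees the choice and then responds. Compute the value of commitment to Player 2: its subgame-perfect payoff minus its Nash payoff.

4

R best-responds to each possible Player 2 move:
- c1: BR = A, leader payoff 11.
- c2: BR = D, leader payoff 15.
- c3: BR = A, leader payoff 5.
Player 2's induced payoffs are 11, 15, 5, so Player 2 commits to c2. Subgame-perfect outcome: (D, c2) with payoffs (20, 15).
Now find the simultaneous Nash equilibrium.
R's best replies: c1→A; c2→D; c3→A.
Player 2's best replies: A→c1; B→c3; C→c3; D→c3.
Only (A, c1) has each player best-responding; Nash payoffs (19, 11).
Player 2's commitment gain: 15 − 11 = 4.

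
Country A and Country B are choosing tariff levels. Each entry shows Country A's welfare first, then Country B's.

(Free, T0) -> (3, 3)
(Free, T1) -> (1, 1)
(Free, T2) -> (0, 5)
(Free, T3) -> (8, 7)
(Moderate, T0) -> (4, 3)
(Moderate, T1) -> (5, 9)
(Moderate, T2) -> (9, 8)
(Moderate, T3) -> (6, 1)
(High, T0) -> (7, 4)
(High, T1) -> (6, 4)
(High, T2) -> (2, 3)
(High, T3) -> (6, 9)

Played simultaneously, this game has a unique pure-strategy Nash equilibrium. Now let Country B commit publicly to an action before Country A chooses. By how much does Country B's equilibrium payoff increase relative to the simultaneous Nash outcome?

Solve by backward induction (Country B leads).
- T0: Country A compares 3, 4, 7 and picks High; Country B would get 4.
- T1: Country A compares 1, 5, 6 and picks High; Country B would get 4.
- T2: Country A compares 0, 9, 2 and picks Moderate; Country B would get 8.
- T3: Country A compares 8, 6, 6 and picks Free; Country B would get 7.
Maximizing over 4, 4, 8, 7, Country B chooses T2. Subgame-perfect outcome: (Moderate, T2) with payoffs (9, 8).
Under simultaneous play:
Country A's best replies: T0→High; T1→High; T2→Moderate; T3→Free.
Country B's best replies: Free→T3; Moderate→T1; High→T3.
The unique mutual best reply is (Free, T3), giving (8, 7).
Country B's commitment gain: 8 − 7 = 1.

1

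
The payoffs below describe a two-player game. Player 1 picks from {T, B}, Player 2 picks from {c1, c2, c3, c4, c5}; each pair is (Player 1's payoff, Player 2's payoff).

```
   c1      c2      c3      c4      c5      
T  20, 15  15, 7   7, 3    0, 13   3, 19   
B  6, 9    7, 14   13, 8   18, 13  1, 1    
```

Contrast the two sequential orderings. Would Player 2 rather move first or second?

If Player 1 leads: Player 2's best replies are T→c5, B→c2; Player 1's induced payoffs 3, 7; outcome (B, c2), payoffs (7, 14).
If Player 2 leads: Player 1's best replies are c1→T, c2→T, c3→B, c4→B, c5→T; Player 2's induced payoffs 15, 7, 8, 13, 19; outcome (T, c5), payoffs (3, 19).
Player 2 gets 19 moving first and 14 moving second, so Player 2 prefers to move first.

first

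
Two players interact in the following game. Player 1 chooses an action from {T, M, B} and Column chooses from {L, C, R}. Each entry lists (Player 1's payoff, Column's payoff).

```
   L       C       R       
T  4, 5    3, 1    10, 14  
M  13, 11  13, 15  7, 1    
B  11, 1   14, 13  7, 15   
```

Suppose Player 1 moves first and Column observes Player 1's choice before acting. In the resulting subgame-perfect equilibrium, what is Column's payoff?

Work backward from Column's decision.
- T → Column plays R (best of 5, 1, 14); Player 1 gets 10.
- M → Column plays C (best of 11, 15, 1); Player 1 gets 13.
- B → Column plays R (best of 1, 13, 15); Player 1 gets 7.
Player 1's induced payoffs are 10, 13, 7, so Player 1 commits to M. Subgame-perfect outcome: (M, C) with payoffs (13, 15).

15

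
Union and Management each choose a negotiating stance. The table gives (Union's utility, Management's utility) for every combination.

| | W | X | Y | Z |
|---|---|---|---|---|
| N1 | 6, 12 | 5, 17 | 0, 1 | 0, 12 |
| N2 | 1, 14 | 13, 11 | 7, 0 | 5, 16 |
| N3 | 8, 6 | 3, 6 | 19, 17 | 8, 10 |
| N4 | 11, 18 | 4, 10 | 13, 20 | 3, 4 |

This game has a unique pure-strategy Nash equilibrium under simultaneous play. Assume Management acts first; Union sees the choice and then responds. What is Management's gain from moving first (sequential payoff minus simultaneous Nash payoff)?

Backward induction with Management moving first.
- W: BR = N4, leader payoff 18.
- X: BR = N2, leader payoff 11.
- Y: BR = N3, leader payoff 17.
- Z: BR = N3, leader payoff 10.
Among 18, 11, 17, 10, the best is 18 at W. Subgame-perfect outcome: (N4, W) with payoffs (11, 18).
Under simultaneous play:
Union's best replies: W→N4; X→N2; Y→N3; Z→N3.
Management's best replies: N1→X; N2→Z; N3→Y; N4→Y.
Only (N3, Y) has each player best-responding; Nash payoffs (19, 17).
Management's commitment gain: 18 − 17 = 1.

1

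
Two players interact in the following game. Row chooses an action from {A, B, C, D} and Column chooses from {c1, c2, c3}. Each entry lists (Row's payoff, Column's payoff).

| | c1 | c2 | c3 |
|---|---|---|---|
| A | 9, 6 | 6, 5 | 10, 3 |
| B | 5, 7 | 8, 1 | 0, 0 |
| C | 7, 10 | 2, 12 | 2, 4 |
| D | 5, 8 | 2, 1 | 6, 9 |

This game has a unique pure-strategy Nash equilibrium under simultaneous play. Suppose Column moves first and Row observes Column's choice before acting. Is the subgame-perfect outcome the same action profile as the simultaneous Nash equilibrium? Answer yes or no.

Solve by backward induction (Column leads).
- c1: BR = A, leader payoff 6.
- c2: BR = B, leader payoff 1.
- c3: BR = A, leader payoff 3.
Maximizing over 6, 1, 3, Column chooses c1. Subgame-perfect outcome: (A, c1) with payoffs (9, 6).
For the simultaneous game, intersect best replies.
Row's best replies: c1→A; c2→B; c3→A.
Column's best replies: A→c1; B→c1; C→c2; D→c3.
The unique mutual best reply is (A, c1), giving (9, 6).
Sequential outcome (A, c1) coincides with the Nash profile (A, c1).

yes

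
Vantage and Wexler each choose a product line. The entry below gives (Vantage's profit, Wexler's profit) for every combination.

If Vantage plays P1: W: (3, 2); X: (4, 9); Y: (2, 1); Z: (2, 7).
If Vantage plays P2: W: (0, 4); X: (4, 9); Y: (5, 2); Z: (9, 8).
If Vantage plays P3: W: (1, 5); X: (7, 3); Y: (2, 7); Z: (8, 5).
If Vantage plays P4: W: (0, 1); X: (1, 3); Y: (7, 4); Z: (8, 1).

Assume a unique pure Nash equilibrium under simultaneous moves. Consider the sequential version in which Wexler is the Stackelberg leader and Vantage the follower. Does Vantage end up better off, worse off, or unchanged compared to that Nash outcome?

better off

Solve by backward induction (Wexler leads).
- W: Vantage compares 3, 0, 1, 0 and picks P1; Wexler would get 2.
- X: Vantage compares 4, 4, 7, 1 and picks P3; Wexler would get 3.
- Y: Vantage compares 2, 5, 2, 7 and picks P4; Wexler would get 4.
- Z: Vantage compares 2, 9, 8, 8 and picks P2; Wexler would get 8.
Maximizing over 2, 3, 4, 8, Wexler chooses Z. Subgame-perfect outcome: (P2, Z) with payoffs (9, 8).
Under simultaneous play:
Vantage's best replies: W→P1; X→P3; Y→P4; Z→P2.
Wexler's best replies: P1→X; P2→X; P3→Y; P4→Y.
The unique mutual best reply is (P4, Y), giving (7, 4).
Vantage earns 9 sequentially versus 7 at the Nash outcome: better off.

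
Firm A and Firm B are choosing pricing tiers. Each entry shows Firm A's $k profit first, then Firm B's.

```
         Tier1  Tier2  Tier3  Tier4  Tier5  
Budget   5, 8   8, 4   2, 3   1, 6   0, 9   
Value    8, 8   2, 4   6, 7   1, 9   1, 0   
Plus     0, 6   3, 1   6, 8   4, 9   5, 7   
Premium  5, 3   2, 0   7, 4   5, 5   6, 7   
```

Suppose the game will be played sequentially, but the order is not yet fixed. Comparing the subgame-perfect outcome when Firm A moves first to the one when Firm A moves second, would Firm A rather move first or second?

If Firm A leads: Firm B's best replies are Budget→Tier5, Value→Tier4, Plus→Tier4, Premium→Tier5; Firm A's induced payoffs 0, 1, 4, 6; outcome (Premium, Tier5), payoffs (6, 7).
If Firm B leads: Firm A's best replies are Tier1→Value, Tier2→Budget, Tier3→Premium, Tier4→Premium, Tier5→Premium; Firm B's induced payoffs 8, 4, 4, 5, 7; outcome (Value, Tier1), payoffs (8, 8).
Firm A gets 6 moving first and 8 moving second, so Firm A prefers to move second.

second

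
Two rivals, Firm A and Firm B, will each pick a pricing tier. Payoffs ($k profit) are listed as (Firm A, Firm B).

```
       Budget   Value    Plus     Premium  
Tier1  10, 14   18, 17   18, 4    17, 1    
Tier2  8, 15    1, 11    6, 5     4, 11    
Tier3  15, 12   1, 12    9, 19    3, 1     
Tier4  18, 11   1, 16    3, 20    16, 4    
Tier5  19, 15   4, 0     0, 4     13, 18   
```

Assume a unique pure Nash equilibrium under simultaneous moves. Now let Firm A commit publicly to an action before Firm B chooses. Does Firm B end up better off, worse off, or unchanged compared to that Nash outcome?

unchanged

Work backward from Firm B's decision.
- Tier1: Firm B compares 14, 17, 4, 1 and picks Value; Firm A would get 18.
- Tier2: Firm B compares 15, 11, 5, 11 and picks Budget; Firm A would get 8.
- Tier3: Firm B compares 12, 12, 19, 1 and picks Plus; Firm A would get 9.
- Tier4: Firm B compares 11, 16, 20, 4 and picks Plus; Firm A would get 3.
- Tier5: Firm B compares 15, 0, 4, 18 and picks Premium; Firm A would get 13.
Firm A's induced payoffs are 18, 8, 9, 3, 13, so Firm A commits to Tier1. Subgame-perfect outcome: (Tier1, Value) with payoffs (18, 17).
Under simultaneous play:
Firm A's best replies: Budget→Tier5; Value→Tier1; Plus→Tier1; Premium→Tier1.
Firm B's best replies: Tier1→Value; Tier2→Budget; Tier3→Plus; Tier4→Plus; Tier5→Premium.
The unique mutual best reply is (Tier1, Value), giving (18, 17).
Firm B earns 17 sequentially versus 17 at the Nash outcome: unchanged.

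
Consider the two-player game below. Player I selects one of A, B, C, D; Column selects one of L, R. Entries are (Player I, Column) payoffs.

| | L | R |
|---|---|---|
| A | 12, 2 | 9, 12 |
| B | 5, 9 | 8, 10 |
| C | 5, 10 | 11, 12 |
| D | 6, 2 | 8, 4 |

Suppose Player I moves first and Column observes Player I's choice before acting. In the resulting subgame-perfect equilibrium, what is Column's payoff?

Solve by backward induction (Player I leads).
- A: BR = R, leader payoff 9.
- B: BR = R, leader payoff 8.
- C: BR = R, leader payoff 11.
- D: BR = R, leader payoff 8.
Maximizing over 9, 8, 11, 8, Player I chooses C. Subgame-perfect outcome: (C, R) with payoffs (11, 12).

12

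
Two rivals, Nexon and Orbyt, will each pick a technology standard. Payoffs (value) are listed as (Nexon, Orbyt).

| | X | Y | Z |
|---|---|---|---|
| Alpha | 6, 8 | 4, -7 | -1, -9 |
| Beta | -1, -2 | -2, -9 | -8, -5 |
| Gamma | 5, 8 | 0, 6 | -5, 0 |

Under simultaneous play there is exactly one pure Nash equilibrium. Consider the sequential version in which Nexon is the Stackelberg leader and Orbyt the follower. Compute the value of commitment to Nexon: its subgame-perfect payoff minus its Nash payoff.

Work backward from Orbyt's decision.
- Alpha: Orbyt compares 8, -7, -9 and picks X; Nexon would get 6.
- Beta: Orbyt compares -2, -9, -5 and picks X; Nexon would get -1.
- Gamma: Orbyt compares 8, 6, 0 and picks X; Nexon would get 5.
Nexon's induced payoffs are 6, -1, 5, so Nexon commits to Alpha. Subgame-perfect outcome: (Alpha, X) with payoffs (6, 8).
Under simultaneous play:
Nexon's best replies: X→Alpha; Y→Alpha; Z→Alpha.
Orbyt's best replies: Alpha→X; Beta→X; Gamma→X.
Only (Alpha, X) has each player best-responding; Nash payoffs (6, 8).
Nexon's commitment gain: 6 − 6 = 0.

0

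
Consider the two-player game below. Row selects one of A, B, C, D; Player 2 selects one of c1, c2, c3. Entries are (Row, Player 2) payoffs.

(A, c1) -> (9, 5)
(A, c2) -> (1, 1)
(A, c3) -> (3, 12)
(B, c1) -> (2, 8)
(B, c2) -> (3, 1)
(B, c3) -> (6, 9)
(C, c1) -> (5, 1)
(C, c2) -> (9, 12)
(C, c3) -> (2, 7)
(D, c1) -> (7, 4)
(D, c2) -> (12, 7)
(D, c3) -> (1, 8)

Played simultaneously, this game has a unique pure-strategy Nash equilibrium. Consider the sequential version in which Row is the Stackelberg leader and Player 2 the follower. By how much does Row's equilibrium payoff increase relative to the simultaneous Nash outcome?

3

Work backward from Player 2's decision.
- A: BR = c3, leader payoff 3.
- B: BR = c3, leader payoff 6.
- C: BR = c2, leader payoff 9.
- D: BR = c3, leader payoff 1.
Maximizing over 3, 6, 9, 1, Row chooses C. Subgame-perfect outcome: (C, c2) with payoffs (9, 12).
Under simultaneous play:
Row's best replies: c1→A; c2→D; c3→B.
Player 2's best replies: A→c3; B→c3; C→c2; D→c3.
The unique mutual best reply is (B, c3), giving (6, 9).
Row's commitment gain: 9 − 6 = 3.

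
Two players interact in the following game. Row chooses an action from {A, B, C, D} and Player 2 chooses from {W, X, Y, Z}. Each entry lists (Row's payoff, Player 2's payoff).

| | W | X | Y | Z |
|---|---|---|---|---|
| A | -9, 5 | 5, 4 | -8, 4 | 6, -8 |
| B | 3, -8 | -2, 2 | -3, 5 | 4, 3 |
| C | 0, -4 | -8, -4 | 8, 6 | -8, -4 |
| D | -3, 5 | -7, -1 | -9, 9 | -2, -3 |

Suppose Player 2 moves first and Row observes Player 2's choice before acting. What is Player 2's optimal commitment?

Solve by backward induction (Player 2 leads).
- W: Row compares -9, 3, 0, -3 and picks B; Player 2 would get -8.
- X: Row compares 5, -2, -8, -7 and picks A; Player 2 would get 4.
- Y: Row compares -8, -3, 8, -9 and picks C; Player 2 would get 6.
- Z: Row compares 6, 4, -8, -2 and picks A; Player 2 would get -8.
Player 2's induced payoffs are -8, 4, 6, -8, so Player 2 commits to Y. Subgame-perfect outcome: (C, Y) with payoffs (8, 6).

Y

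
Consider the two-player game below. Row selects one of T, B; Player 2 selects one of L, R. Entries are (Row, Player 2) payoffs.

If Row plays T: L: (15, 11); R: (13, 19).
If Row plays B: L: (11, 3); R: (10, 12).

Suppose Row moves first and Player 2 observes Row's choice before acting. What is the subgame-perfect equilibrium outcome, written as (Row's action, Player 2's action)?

Backward induction with Row moving first.
- T → Player 2 plays R (best of 11, 19); Row gets 13.
- B → Player 2 plays R (best of 3, 12); Row gets 10.
Row's induced payoffs are 13, 10, so Row commits to T. Subgame-perfect outcome: (T, R) with payoffs (13, 19).

(T, R)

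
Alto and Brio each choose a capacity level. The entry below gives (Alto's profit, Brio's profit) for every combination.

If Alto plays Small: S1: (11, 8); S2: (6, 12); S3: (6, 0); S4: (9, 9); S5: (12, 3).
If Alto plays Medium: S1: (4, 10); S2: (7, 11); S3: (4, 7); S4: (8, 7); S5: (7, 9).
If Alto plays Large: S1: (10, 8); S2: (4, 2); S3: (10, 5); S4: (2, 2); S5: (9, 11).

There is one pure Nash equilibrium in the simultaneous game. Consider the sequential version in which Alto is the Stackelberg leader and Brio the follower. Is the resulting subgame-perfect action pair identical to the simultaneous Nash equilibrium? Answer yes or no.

Brio best-responds to each possible Alto move:
- Small: BR = S2, leader payoff 6.
- Medium: BR = S2, leader payoff 7.
- Large: BR = S5, leader payoff 9.
Among 6, 7, 9, the best is 9 at Large. Subgame-perfect outcome: (Large, S5) with payoffs (9, 11).
Now find the simultaneous Nash equilibrium.
Alto's best replies: S1→Small; S2→Medium; S3→Large; S4→Small; S5→Small.
Brio's best replies: Small→S2; Medium→S2; Large→S5.
Only (Medium, S2) has each player best-responding; Nash payoffs (7, 11).
Sequential outcome (Large, S5) differs from the Nash profile (Medium, S2).

no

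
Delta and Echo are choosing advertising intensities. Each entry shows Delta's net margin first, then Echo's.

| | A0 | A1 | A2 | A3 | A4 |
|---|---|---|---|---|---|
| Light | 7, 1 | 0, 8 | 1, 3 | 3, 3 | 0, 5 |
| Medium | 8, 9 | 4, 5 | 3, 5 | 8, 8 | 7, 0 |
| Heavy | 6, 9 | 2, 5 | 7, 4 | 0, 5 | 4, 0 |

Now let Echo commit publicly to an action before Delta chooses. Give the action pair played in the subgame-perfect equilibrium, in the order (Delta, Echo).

Work backward from Delta's decision.
- A0: BR = Medium, leader payoff 9.
- A1: BR = Medium, leader payoff 5.
- A2: BR = Heavy, leader payoff 4.
- A3: BR = Medium, leader payoff 8.
- A4: BR = Medium, leader payoff 0.
Among 9, 5, 4, 8, 0, the best is 9 at A0. Subgame-perfect outcome: (Medium, A0) with payoffs (8, 9).

(Medium, A0)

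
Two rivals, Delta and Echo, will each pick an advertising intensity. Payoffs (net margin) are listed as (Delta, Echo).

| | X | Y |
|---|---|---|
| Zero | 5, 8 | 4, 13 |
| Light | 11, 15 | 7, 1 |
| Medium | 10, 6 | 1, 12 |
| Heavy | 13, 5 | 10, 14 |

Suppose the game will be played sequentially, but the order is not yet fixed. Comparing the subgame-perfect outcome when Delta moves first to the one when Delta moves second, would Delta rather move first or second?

first

If Delta leads: Echo's best replies are Zero→Y, Light→X, Medium→Y, Heavy→Y; Delta's induced payoffs 4, 11, 1, 10; outcome (Light, X), payoffs (11, 15).
If Echo leads: Delta's best replies are X→Heavy, Y→Heavy; Echo's induced payoffs 5, 14; outcome (Heavy, Y), payoffs (10, 14).
Delta gets 11 moving first and 10 moving second, so Delta prefers to move first.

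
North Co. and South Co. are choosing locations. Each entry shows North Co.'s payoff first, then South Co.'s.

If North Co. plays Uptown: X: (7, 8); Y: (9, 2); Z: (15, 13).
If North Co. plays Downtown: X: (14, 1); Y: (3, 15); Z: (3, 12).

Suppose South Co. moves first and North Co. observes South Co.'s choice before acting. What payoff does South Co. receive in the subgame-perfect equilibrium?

Backward induction with South Co. moving first.
- X: North Co. compares 7, 14 and picks Downtown; South Co. would get 1.
- Y: North Co. compares 9, 3 and picks Uptown; South Co. would get 2.
- Z: North Co. compares 15, 3 and picks Uptown; South Co. would get 13.
Maximizing over 1, 2, 13, South Co. chooses Z. Subgame-perfect outcome: (Uptown, Z) with payoffs (15, 13).

13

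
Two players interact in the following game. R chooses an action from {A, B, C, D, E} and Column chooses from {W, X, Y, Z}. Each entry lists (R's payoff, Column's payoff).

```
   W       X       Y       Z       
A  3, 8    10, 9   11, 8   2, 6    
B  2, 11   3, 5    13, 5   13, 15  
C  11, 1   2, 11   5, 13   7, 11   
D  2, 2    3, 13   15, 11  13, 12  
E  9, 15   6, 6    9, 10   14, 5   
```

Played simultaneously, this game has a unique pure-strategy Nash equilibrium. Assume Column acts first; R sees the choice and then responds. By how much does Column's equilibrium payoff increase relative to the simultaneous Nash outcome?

Solve by backward induction (Column leads).
- W: BR = C, leader payoff 1.
- X: BR = A, leader payoff 9.
- Y: BR = D, leader payoff 11.
- Z: BR = E, leader payoff 5.
Column's induced payoffs are 1, 9, 11, 5, so Column commits to Y. Subgame-perfect outcome: (D, Y) with payoffs (15, 11).
For the simultaneous game, intersect best replies.
R's best replies: W→C; X→A; Y→D; Z→E.
Column's best replies: A→X; B→Z; C→Y; D→X; E→W.
The unique mutual best reply is (A, X), giving (10, 9).
Column's commitment gain: 11 − 9 = 2.

2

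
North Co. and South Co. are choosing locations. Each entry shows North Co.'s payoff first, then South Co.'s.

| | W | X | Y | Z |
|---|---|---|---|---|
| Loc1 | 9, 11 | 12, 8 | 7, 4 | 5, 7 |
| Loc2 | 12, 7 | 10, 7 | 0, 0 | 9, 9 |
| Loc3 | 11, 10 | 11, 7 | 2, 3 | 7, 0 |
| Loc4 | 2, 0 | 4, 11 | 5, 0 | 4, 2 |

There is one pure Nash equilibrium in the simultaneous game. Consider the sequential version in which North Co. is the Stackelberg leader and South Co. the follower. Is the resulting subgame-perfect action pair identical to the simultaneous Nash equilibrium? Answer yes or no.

Backward induction with North Co. moving first.
- Loc1: BR = W, leader payoff 9.
- Loc2: BR = Z, leader payoff 9.
- Loc3: BR = W, leader payoff 11.
- Loc4: BR = X, leader payoff 4.
North Co.'s induced payoffs are 9, 9, 11, 4, so North Co. commits to Loc3. Subgame-perfect outcome: (Loc3, W) with payoffs (11, 10).
Under simultaneous play:
North Co.'s best replies: W→Loc2; X→Loc1; Y→Loc1; Z→Loc2.
South Co.'s best replies: Loc1→W; Loc2→Z; Loc3→W; Loc4→X.
The unique mutual best reply is (Loc2, Z), giving (9, 9).
Sequential outcome (Loc3, W) differs from the Nash profile (Loc2, Z).

no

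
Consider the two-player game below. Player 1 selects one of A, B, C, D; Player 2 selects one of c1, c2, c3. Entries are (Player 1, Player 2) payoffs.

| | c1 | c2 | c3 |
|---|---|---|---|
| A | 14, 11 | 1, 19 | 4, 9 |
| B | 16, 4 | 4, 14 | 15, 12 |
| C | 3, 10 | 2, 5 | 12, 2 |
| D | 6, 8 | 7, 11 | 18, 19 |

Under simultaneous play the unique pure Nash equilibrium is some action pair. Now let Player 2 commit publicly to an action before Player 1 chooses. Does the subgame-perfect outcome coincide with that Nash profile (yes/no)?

yes

Player 1 best-responds to each possible Player 2 move:
- c1: BR = B, leader payoff 4.
- c2: BR = D, leader payoff 11.
- c3: BR = D, leader payoff 19.
Among 4, 11, 19, the best is 19 at c3. Subgame-perfect outcome: (D, c3) with payoffs (18, 19).
Now find the simultaneous Nash equilibrium.
Player 1's best replies: c1→B; c2→D; c3→D.
Player 2's best replies: A→c2; B→c2; C→c1; D→c3.
Only (D, c3) has each player best-responding; Nash payoffs (18, 19).
Sequential outcome (D, c3) coincides with the Nash profile (D, c3).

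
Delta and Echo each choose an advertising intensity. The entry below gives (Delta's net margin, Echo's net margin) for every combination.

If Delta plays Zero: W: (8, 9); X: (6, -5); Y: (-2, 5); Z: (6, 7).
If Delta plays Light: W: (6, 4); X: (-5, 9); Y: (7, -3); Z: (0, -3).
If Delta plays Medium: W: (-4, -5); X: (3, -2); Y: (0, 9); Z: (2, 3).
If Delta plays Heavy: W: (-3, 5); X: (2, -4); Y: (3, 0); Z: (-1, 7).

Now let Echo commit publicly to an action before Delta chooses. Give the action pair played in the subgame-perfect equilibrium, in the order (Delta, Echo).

(Zero, W)

Work backward from Delta's decision.
- W: Delta compares 8, 6, -4, -3 and picks Zero; Echo would get 9.
- X: Delta compares 6, -5, 3, 2 and picks Zero; Echo would get -5.
- Y: Delta compares -2, 7, 0, 3 and picks Light; Echo would get -3.
- Z: Delta compares 6, 0, 2, -1 and picks Zero; Echo would get 7.
Among 9, -5, -3, 7, the best is 9 at W. Subgame-perfect outcome: (Zero, W) with payoffs (8, 9).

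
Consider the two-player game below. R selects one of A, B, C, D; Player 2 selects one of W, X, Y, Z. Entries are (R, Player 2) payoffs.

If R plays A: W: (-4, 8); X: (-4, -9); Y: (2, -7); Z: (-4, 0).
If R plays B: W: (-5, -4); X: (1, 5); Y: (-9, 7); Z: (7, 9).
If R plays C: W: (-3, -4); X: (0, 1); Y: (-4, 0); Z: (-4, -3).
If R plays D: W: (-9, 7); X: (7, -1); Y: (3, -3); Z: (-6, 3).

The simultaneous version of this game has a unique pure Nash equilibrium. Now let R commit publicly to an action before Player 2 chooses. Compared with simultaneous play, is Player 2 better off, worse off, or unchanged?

Solve by backward induction (R leads).
- A: BR = W, leader payoff -4.
- B: BR = Z, leader payoff 7.
- C: BR = X, leader payoff 0.
- D: BR = W, leader payoff -9.
R's induced payoffs are -4, 7, 0, -9, so R commits to B. Subgame-perfect outcome: (B, Z) with payoffs (7, 9).
Under simultaneous play:
R's best replies: W→C; X→D; Y→D; Z→B.
Player 2's best replies: A→W; B→Z; C→X; D→W.
The unique mutual best reply is (B, Z), giving (7, 9).
Player 2 earns 9 sequentially versus 9 at the Nash outcome: unchanged.

unchanged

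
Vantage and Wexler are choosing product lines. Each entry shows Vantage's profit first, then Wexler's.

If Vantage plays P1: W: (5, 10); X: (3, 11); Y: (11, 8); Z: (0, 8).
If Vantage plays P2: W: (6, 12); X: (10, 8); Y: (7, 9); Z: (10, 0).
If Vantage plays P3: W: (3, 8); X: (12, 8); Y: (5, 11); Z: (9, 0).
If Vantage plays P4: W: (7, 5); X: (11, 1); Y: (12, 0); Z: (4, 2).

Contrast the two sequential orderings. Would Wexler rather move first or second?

first

If Vantage leads: Wexler's best replies are P1→X, P2→W, P3→Y, P4→W; Vantage's induced payoffs 3, 6, 5, 7; outcome (P4, W), payoffs (7, 5).
If Wexler leads: Vantage's best replies are W→P4, X→P3, Y→P4, Z→P2; Wexler's induced payoffs 5, 8, 0, 0; outcome (P3, X), payoffs (12, 8).
Wexler gets 8 moving first and 5 moving second, so Wexler prefers to move first.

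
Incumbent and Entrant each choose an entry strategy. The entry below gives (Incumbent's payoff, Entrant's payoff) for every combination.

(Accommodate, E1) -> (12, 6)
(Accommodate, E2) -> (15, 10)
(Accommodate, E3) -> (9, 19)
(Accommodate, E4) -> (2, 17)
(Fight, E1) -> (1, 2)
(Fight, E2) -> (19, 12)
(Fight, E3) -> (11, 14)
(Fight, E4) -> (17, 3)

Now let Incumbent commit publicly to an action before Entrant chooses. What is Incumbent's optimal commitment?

Entrant best-responds to each possible Incumbent move:
- Accommodate → Entrant plays E3 (best of 6, 10, 19, 17); Incumbent gets 9.
- Fight → Entrant plays E3 (best of 2, 12, 14, 3); Incumbent gets 11.
Among 9, 11, the best is 11 at Fight. Subgame-perfect outcome: (Fight, E3) with payoffs (11, 14).

Fight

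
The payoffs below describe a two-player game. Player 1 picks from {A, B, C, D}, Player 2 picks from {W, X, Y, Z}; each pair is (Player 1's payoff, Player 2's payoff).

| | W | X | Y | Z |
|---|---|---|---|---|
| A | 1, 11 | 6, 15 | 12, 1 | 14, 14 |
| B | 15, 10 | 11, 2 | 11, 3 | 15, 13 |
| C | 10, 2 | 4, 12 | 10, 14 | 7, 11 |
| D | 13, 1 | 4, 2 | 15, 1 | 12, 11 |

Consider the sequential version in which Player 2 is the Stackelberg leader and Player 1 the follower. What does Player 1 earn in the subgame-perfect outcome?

Backward induction with Player 2 moving first.
- W: BR = B, leader payoff 10.
- X: BR = B, leader payoff 2.
- Y: BR = D, leader payoff 1.
- Z: BR = B, leader payoff 13.
Among 10, 2, 1, 13, the best is 13 at Z. Subgame-perfect outcome: (B, Z) with payoffs (15, 13).

15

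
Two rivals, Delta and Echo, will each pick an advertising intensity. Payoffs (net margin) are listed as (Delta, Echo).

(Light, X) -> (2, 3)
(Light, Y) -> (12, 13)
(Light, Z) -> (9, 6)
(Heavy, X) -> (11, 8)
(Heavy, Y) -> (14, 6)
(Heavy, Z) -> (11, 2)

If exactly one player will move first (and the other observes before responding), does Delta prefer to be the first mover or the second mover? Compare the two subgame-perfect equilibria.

first

If Delta leads: Echo's best replies are Light→Y, Heavy→X; Delta's induced payoffs 12, 11; outcome (Light, Y), payoffs (12, 13).
If Echo leads: Delta's best replies are X→Heavy, Y→Heavy, Z→Heavy; Echo's induced payoffs 8, 6, 2; outcome (Heavy, X), payoffs (11, 8).
Delta gets 12 moving first and 11 moving second, so Delta prefers to move first.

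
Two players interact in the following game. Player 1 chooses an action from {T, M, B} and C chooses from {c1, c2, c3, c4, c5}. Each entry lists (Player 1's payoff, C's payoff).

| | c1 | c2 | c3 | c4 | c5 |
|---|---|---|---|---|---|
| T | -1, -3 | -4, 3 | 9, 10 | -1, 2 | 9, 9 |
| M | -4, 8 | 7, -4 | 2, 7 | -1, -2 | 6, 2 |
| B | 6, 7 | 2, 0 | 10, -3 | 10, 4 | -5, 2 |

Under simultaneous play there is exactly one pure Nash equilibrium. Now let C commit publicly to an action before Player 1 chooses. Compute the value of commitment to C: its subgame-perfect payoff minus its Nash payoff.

Backward induction with C moving first.
- c1: BR = B, leader payoff 7.
- c2: BR = M, leader payoff -4.
- c3: BR = B, leader payoff -3.
- c4: BR = B, leader payoff 4.
- c5: BR = T, leader payoff 9.
Among 7, -4, -3, 4, 9, the best is 9 at c5. Subgame-perfect outcome: (T, c5) with payoffs (9, 9).
Under simultaneous play:
Player 1's best replies: c1→B; c2→M; c3→B; c4→B; c5→T.
C's best replies: T→c3; M→c1; B→c1.
Only (B, c1) has each player best-responding; Nash payoffs (6, 7).
C's commitment gain: 9 − 7 = 2.

2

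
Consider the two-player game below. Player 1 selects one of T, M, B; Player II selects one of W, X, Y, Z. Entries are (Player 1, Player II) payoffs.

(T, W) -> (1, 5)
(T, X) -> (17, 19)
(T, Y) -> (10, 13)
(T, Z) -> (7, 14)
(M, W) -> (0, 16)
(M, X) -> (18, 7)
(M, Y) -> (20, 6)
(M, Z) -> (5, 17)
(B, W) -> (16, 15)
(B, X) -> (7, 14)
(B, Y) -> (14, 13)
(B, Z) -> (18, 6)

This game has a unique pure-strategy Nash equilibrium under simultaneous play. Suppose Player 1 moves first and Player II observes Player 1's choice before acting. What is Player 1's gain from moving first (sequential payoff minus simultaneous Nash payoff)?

Player II best-responds to each possible Player 1 move:
- T: BR = X, leader payoff 17.
- M: BR = Z, leader payoff 5.
- B: BR = W, leader payoff 16.
Among 17, 5, 16, the best is 17 at T. Subgame-perfect outcome: (T, X) with payoffs (17, 19).
Now find the simultaneous Nash equilibrium.
Player 1's best replies: W→B; X→M; Y→M; Z→B.
Player II's best replies: T→X; M→Z; B→W.
The unique mutual best reply is (B, W), giving (16, 15).
Player 1's commitment gain: 17 − 16 = 1.

1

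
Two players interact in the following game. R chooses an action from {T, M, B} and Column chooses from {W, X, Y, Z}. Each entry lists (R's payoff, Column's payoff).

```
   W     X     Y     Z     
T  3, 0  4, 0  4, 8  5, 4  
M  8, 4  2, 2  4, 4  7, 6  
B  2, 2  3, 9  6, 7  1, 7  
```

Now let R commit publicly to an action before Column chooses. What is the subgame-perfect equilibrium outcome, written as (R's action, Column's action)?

(M, Z)

Backward induction with R moving first.
- T → Column plays Y (best of 0, 0, 8, 4); R gets 4.
- M → Column plays Z (best of 4, 2, 4, 6); R gets 7.
- B → Column plays X (best of 2, 9, 7, 7); R gets 3.
Among 4, 7, 3, the best is 7 at M. Subgame-perfect outcome: (M, Z) with payoffs (7, 6).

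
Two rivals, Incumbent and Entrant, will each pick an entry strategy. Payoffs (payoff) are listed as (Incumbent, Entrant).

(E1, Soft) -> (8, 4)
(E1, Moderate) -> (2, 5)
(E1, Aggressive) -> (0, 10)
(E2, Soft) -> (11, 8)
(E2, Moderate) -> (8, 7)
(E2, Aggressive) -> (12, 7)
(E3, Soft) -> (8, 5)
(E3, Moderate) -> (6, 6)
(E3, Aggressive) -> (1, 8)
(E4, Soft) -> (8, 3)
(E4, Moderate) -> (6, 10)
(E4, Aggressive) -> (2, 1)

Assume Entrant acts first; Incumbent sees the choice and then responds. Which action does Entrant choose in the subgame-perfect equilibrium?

Soft

Solve by backward induction (Entrant leads).
- Soft → Incumbent plays E2 (best of 8, 11, 8, 8); Entrant gets 8.
- Moderate → Incumbent plays E2 (best of 2, 8, 6, 6); Entrant gets 7.
- Aggressive → Incumbent plays E2 (best of 0, 12, 1, 2); Entrant gets 7.
Maximizing over 8, 7, 7, Entrant chooses Soft. Subgame-perfect outcome: (E2, Soft) with payoffs (11, 8).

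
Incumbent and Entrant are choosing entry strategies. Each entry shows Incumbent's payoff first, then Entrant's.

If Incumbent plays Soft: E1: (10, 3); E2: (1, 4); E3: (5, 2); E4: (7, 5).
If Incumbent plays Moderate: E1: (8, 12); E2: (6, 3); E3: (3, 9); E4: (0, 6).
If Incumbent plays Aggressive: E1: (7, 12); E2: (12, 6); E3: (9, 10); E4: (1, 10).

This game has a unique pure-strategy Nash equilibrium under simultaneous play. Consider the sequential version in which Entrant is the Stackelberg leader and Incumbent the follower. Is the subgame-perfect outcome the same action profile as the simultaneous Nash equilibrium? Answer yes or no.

Work backward from Incumbent's decision.
- E1 → Incumbent plays Soft (best of 10, 8, 7); Entrant gets 3.
- E2 → Incumbent plays Aggressive (best of 1, 6, 12); Entrant gets 6.
- E3 → Incumbent plays Aggressive (best of 5, 3, 9); Entrant gets 10.
- E4 → Incumbent plays Soft (best of 7, 0, 1); Entrant gets 5.
Among 3, 6, 10, 5, the best is 10 at E3. Subgame-perfect outcome: (Aggressive, E3) with payoffs (9, 10).
Now find the simultaneous Nash equilibrium.
Incumbent's best replies: E1→Soft; E2→Aggressive; E3→Aggressive; E4→Soft.
Entrant's best replies: Soft→E4; Moderate→E1; Aggressive→E1.
Only (Soft, E4) has each player best-responding; Nash payoffs (7, 5).
Sequential outcome (Aggressive, E3) differs from the Nash profile (Soft, E4).

no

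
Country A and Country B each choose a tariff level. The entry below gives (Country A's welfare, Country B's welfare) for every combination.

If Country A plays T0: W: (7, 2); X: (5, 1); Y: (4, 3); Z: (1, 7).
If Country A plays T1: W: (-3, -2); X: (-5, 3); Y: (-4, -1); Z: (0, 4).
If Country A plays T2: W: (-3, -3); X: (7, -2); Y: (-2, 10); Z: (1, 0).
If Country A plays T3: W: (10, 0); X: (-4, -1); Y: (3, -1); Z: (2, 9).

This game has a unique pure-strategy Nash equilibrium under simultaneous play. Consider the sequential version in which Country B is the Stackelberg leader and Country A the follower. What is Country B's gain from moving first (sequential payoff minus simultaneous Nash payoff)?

0

Backward induction with Country B moving first.
- W: Country A compares 7, -3, -3, 10 and picks T3; Country B would get 0.
- X: Country A compares 5, -5, 7, -4 and picks T2; Country B would get -2.
- Y: Country A compares 4, -4, -2, 3 and picks T0; Country B would get 3.
- Z: Country A compares 1, 0, 1, 2 and picks T3; Country B would get 9.
Maximizing over 0, -2, 3, 9, Country B chooses Z. Subgame-perfect outcome: (T3, Z) with payoffs (2, 9).
For the simultaneous game, intersect best replies.
Country A's best replies: W→T3; X→T2; Y→T0; Z→T3.
Country B's best replies: T0→Z; T1→Z; T2→Y; T3→Z.
The unique mutual best reply is (T3, Z), giving (2, 9).
Country B's commitment gain: 9 − 9 = 0.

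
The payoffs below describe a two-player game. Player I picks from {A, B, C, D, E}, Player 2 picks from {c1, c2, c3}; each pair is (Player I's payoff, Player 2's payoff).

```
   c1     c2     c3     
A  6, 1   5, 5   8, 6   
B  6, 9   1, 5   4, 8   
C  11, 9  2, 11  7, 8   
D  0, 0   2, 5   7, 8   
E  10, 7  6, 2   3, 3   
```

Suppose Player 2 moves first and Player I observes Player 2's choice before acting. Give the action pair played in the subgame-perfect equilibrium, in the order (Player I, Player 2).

Backward induction with Player 2 moving first.
- c1: Player I compares 6, 6, 11, 0, 10 and picks C; Player 2 would get 9.
- c2: Player I compares 5, 1, 2, 2, 6 and picks E; Player 2 would get 2.
- c3: Player I compares 8, 4, 7, 7, 3 and picks A; Player 2 would get 6.
Player 2's induced payoffs are 9, 2, 6, so Player 2 commits to c1. Subgame-perfect outcome: (C, c1) with payoffs (11, 9).

(C, c1)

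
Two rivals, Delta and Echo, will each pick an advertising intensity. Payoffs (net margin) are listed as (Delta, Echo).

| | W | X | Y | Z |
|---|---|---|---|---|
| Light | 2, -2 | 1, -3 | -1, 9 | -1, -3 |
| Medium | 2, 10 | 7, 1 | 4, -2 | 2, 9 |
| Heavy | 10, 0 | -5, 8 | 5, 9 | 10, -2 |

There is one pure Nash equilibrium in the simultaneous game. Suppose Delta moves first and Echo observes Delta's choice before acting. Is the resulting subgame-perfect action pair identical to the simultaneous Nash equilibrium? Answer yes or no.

Backward induction with Delta moving first.
- Light: BR = Y, leader payoff -1.
- Medium: BR = W, leader payoff 2.
- Heavy: BR = Y, leader payoff 5.
Delta's induced payoffs are -1, 2, 5, so Delta commits to Heavy. Subgame-perfect outcome: (Heavy, Y) with payoffs (5, 9).
Now find the simultaneous Nash equilibrium.
Delta's best replies: W→Heavy; X→Medium; Y→Heavy; Z→Heavy.
Echo's best replies: Light→Y; Medium→W; Heavy→Y.
Only (Heavy, Y) has each player best-responding; Nash payoffs (5, 9).
Sequential outcome (Heavy, Y) coincides with the Nash profile (Heavy, Y).

yes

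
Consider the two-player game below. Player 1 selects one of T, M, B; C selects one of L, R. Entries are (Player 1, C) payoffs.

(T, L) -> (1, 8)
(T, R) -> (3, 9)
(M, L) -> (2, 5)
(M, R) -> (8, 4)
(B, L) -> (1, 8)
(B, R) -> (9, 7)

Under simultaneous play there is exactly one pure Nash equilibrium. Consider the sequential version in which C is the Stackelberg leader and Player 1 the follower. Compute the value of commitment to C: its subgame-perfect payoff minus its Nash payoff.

Work backward from Player 1's decision.
- L → Player 1 plays M (best of 1, 2, 1); C gets 5.
- R → Player 1 plays B (best of 3, 8, 9); C gets 7.
Maximizing over 5, 7, C chooses R. Subgame-perfect outcome: (B, R) with payoffs (9, 7).
Now find the simultaneous Nash equilibrium.
Player 1's best replies: L→M; R→B.
C's best replies: T→R; M→L; B→L.
The unique mutual best reply is (M, L), giving (2, 5).
C's commitment gain: 7 − 5 = 2.

2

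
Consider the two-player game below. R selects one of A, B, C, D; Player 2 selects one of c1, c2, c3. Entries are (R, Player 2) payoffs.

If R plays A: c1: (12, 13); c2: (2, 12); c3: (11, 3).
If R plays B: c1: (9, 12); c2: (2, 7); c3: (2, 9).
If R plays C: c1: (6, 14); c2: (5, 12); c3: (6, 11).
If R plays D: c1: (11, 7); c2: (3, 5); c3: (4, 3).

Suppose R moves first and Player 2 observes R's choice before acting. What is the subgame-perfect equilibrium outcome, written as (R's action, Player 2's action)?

(A, c1)

Solve by backward induction (R leads).
- A: Player 2 compares 13, 12, 3 and picks c1; R would get 12.
- B: Player 2 compares 12, 7, 9 and picks c1; R would get 9.
- C: Player 2 compares 14, 12, 11 and picks c1; R would get 6.
- D: Player 2 compares 7, 5, 3 and picks c1; R would get 11.
Among 12, 9, 6, 11, the best is 12 at A. Subgame-perfect outcome: (A, c1) with payoffs (12, 13).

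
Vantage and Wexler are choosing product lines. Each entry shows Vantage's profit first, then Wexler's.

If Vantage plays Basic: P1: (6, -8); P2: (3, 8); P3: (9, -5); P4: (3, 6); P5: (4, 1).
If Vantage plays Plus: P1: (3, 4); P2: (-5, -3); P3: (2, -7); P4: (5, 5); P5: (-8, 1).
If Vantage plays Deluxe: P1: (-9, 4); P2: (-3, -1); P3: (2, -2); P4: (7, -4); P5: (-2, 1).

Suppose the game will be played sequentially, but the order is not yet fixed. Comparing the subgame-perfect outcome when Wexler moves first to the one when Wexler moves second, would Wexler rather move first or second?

first

If Vantage leads: Wexler's best replies are Basic→P2, Plus→P4, Deluxe→P1; Vantage's induced payoffs 3, 5, -9; outcome (Plus, P4), payoffs (5, 5).
If Wexler leads: Vantage's best replies are P1→Basic, P2→Basic, P3→Basic, P4→Deluxe, P5→Basic; Wexler's induced payoffs -8, 8, -5, -4, 1; outcome (Basic, P2), payoffs (3, 8).
Wexler gets 8 moving first and 5 moving second, so Wexler prefers to move first.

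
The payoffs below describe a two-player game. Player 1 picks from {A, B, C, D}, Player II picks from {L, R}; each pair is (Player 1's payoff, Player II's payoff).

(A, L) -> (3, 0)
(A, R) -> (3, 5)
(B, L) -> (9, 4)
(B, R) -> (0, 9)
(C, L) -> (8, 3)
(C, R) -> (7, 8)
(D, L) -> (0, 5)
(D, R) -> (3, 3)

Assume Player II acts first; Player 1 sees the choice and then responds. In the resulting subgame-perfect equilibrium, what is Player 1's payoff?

Work backward from Player 1's decision.
- L → Player 1 plays B (best of 3, 9, 8, 0); Player II gets 4.
- R → Player 1 plays C (best of 3, 0, 7, 3); Player II gets 8.
Among 4, 8, the best is 8 at R. Subgame-perfect outcome: (C, R) with payoffs (7, 8).

7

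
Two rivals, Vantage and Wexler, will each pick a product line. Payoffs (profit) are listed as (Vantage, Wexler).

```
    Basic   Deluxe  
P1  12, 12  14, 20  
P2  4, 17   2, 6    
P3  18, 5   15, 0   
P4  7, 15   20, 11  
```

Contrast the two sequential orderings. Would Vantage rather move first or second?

second

If Vantage leads: Wexler's best replies are P1→Deluxe, P2→Basic, P3→Basic, P4→Basic; Vantage's induced payoffs 14, 4, 18, 7; outcome (P3, Basic), payoffs (18, 5).
If Wexler leads: Vantage's best replies are Basic→P3, Deluxe→P4; Wexler's induced payoffs 5, 11; outcome (P4, Deluxe), payoffs (20, 11).
Vantage gets 18 moving first and 20 moving second, so Vantage prefers to move second.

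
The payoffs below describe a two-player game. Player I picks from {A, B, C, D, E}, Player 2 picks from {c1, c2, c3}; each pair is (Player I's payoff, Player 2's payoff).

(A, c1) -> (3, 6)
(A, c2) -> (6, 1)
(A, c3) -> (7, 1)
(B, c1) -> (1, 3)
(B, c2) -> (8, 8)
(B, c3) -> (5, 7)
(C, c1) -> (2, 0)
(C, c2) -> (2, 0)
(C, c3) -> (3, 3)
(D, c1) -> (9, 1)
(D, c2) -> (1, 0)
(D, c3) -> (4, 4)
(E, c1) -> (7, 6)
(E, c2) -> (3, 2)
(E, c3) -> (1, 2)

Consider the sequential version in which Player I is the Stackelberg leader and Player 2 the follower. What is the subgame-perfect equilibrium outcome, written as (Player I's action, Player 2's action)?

Player 2 best-responds to each possible Player I move:
- A: Player 2 compares 6, 1, 1 and picks c1; Player I would get 3.
- B: Player 2 compares 3, 8, 7 and picks c2; Player I would get 8.
- C: Player 2 compares 0, 0, 3 and picks c3; Player I would get 3.
- D: Player 2 compares 1, 0, 4 and picks c3; Player I would get 4.
- E: Player 2 compares 6, 2, 2 and picks c1; Player I would get 7.
Among 3, 8, 3, 4, 7, the best is 8 at B. Subgame-perfect outcome: (B, c2) with payoffs (8, 8).

(B, c2)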